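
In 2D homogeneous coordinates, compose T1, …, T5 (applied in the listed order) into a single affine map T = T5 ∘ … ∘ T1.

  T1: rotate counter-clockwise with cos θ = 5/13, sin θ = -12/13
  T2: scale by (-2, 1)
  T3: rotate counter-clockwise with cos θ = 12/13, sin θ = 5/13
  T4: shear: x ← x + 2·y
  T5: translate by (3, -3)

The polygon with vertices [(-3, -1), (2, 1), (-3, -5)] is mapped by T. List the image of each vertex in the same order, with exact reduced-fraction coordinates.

image vertices: (2284/169, 135/169), (-822/169, -955/169), (4016/169, 375/169)

T1 rotate counter-clockwise with cos θ = 5/13, sin θ = -12/13: (-3, -1) → (-27/13, 31/13); (2, 1) → (22/13, -19/13); (-3, -5) → (-75/13, 11/13)
T2 scale by (-2, 1): (-27/13, 31/13) → (54/13, 31/13); (22/13, -19/13) → (-44/13, -19/13); (-75/13, 11/13) → (150/13, 11/13)
T3 rotate counter-clockwise with cos θ = 12/13, sin θ = 5/13: (54/13, 31/13) → (493/169, 642/169); (-44/13, -19/13) → (-433/169, -448/169); (150/13, 11/13) → (1745/169, 882/169)
T4 shear: x ← x + 2·y: (493/169, 642/169) → (1777/169, 642/169); (-433/169, -448/169) → (-1329/169, -448/169); (1745/169, 882/169) → (3509/169, 882/169)
T5 translate by (3, -3): (1777/169, 642/169) → (2284/169, 135/169); (-1329/169, -448/169) → (-822/169, -955/169); (3509/169, 882/169) → (4016/169, 375/169)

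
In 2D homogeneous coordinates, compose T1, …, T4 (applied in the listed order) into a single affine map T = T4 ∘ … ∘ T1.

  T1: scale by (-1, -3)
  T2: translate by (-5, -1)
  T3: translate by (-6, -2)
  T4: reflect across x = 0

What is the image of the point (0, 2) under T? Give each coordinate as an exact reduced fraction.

T(p) = (11, -9)

T1 scale by (-1, -3): (0, 2) → (0, -6)
T2 translate by (-5, -1): (0, -6) → (-5, -7)
T3 translate by (-6, -2): (-5, -7) → (-11, -9)
T4 reflect across x = 0: (-11, -9) → (11, -9)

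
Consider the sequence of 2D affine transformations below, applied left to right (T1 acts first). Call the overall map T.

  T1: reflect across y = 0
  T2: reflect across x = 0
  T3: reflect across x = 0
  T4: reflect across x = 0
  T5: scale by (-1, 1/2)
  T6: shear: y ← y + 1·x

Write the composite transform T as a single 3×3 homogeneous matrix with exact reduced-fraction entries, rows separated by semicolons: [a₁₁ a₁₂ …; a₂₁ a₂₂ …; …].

T1 = [1 0 0; 0 -1 0; 0 0 1]
T2·T1 = [-1 0 0; 0 -1 0; 0 0 1]
T3·…·T1 = [1 0 0; 0 -1 0; 0 0 1]
T4·…·T1 = [-1 0 0; 0 -1 0; 0 0 1]
T5·…·T1 = [1 0 0; 0 -1/2 0; 0 0 1]
T6·…·T1 = [1 0 0; 1 -1/2 0; 0 0 1]

T = [1 0 0; 1 -1/2 0; 0 0 1]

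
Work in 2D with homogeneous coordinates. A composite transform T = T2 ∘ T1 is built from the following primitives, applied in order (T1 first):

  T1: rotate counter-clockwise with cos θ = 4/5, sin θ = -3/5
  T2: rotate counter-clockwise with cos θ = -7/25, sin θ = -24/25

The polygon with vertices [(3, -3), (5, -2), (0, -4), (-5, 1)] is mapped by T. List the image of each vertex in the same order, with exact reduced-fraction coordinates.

T1 rotate counter-clockwise with cos θ = 4/5, sin θ = -3/5: (3, -3) → (3/5, -21/5); (5, -2) → (14/5, -23/5); (0, -4) → (-12/5, -16/5); (-5, 1) → (-17/5, 19/5)
T2 rotate counter-clockwise with cos θ = -7/25, sin θ = -24/25: (3/5, -21/5) → (-21/5, 3/5); (14/5, -23/5) → (-26/5, -7/5); (-12/5, -16/5) → (-12/5, 16/5); (-17/5, 19/5) → (23/5, 11/5)

image vertices: (-21/5, 3/5), (-26/5, -7/5), (-12/5, 16/5), (23/5, 11/5)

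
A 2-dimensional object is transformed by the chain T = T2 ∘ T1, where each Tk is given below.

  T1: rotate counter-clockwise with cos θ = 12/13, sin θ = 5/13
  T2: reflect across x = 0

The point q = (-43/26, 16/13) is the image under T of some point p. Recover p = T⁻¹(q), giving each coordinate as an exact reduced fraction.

T1 = [12/13 -5/13 0; 5/13 12/13 0; 0 0 1]
T2·T1 = [-12/13 5/13 0; 5/13 12/13 0; 0 0 1]
det M = -1; M⁻¹ = [-12/13 5/13 0; 5/13 12/13 0; 0 0 1]
M⁻¹ · (-43/26, 16/13)ᵀ = (2, 1/2)ᵀ

p = (2, 1/2)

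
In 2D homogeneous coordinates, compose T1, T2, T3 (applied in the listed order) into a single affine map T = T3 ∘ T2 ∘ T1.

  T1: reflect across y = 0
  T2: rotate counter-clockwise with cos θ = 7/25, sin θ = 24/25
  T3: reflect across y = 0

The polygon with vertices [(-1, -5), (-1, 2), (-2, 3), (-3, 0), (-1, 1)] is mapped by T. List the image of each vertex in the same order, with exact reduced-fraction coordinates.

image vertices: (-127/25, -11/25), (41/25, 38/25), (58/25, 69/25), (-21/25, 72/25), (17/25, 31/25)

T1 reflect across y = 0: (-1, -5) → (-1, 5); (-1, 2) → (-1, -2); (-2, 3) → (-2, -3); (-3, 0) → (-3, 0); (-1, 1) → (-1, -1)
T2 rotate counter-clockwise with cos θ = 7/25, sin θ = 24/25: (-1, 5) → (-127/25, 11/25); (-1, -2) → (41/25, -38/25); (-2, -3) → (58/25, -69/25); (-3, 0) → (-21/25, -72/25); (-1, -1) → (17/25, -31/25)
T3 reflect across y = 0: (-127/25, 11/25) → (-127/25, -11/25); (41/25, -38/25) → (41/25, 38/25); (58/25, -69/25) → (58/25, 69/25); (-21/25, -72/25) → (-21/25, 72/25); (17/25, -31/25) → (17/25, 31/25)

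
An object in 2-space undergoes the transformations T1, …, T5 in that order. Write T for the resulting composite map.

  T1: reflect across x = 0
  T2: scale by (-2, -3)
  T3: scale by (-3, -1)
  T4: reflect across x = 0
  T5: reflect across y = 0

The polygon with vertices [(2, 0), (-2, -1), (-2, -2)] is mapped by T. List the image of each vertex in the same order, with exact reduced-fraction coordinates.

image vertices: (12, 0), (-12, 3), (-12, 6)

T1 reflect across x = 0: (2, 0) → (-2, 0); (-2, -1) → (2, -1); (-2, -2) → (2, -2)
T2 scale by (-2, -3): (-2, 0) → (4, 0); (2, -1) → (-4, 3); (2, -2) → (-4, 6)
T3 scale by (-3, -1): (4, 0) → (-12, 0); (-4, 3) → (12, -3); (-4, 6) → (12, -6)
T4 reflect across x = 0: (-12, 0) → (12, 0); (12, -3) → (-12, -3); (12, -6) → (-12, -6)
T5 reflect across y = 0: (12, 0) → (12, 0); (-12, -3) → (-12, 3); (-12, -6) → (-12, 6)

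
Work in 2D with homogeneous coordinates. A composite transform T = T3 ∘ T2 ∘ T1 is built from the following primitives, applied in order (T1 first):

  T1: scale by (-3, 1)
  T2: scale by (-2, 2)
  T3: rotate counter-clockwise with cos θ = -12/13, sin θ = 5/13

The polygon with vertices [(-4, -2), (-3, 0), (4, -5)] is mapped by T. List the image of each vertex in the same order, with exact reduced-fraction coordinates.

image vertices: (308/13, -72/13), (216/13, -90/13), (-238/13, 240/13)

T1 scale by (-3, 1): (-4, -2) → (12, -2); (-3, 0) → (9, 0); (4, -5) → (-12, -5)
T2 scale by (-2, 2): (12, -2) → (-24, -4); (9, 0) → (-18, 0); (-12, -5) → (24, -10)
T3 rotate counter-clockwise with cos θ = -12/13, sin θ = 5/13: (-24, -4) → (308/13, -72/13); (-18, 0) → (216/13, -90/13); (24, -10) → (-238/13, 240/13)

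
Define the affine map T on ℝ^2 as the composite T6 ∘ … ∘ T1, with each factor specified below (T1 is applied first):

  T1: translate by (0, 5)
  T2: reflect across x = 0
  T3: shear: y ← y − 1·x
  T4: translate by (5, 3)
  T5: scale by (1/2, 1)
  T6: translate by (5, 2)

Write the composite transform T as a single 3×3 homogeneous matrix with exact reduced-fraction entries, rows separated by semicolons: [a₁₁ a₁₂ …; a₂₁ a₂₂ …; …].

T = [-1/2 0 15/2; 1 1 10; 0 0 1]

T1 = [1 0 0; 0 1 5; 0 0 1]
T2·T1 = [-1 0 0; 0 1 5; 0 0 1]
T3·…·T1 = [-1 0 0; 1 1 5; 0 0 1]
T4·…·T1 = [-1 0 5; 1 1 8; 0 0 1]
T5·…·T1 = [-1/2 0 5/2; 1 1 8; 0 0 1]
T6·…·T1 = [-1/2 0 15/2; 1 1 10; 0 0 1]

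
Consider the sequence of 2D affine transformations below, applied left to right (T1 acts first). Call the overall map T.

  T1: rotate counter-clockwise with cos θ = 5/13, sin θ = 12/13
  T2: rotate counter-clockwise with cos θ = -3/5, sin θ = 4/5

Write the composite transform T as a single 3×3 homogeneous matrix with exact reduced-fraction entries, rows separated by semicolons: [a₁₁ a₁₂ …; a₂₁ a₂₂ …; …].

T = [-63/65 16/65 0; -16/65 -63/65 0; 0 0 1]

T1 = [5/13 -12/13 0; 12/13 5/13 0; 0 0 1]
T2·T1 = [-63/65 16/65 0; -16/65 -63/65 0; 0 0 1]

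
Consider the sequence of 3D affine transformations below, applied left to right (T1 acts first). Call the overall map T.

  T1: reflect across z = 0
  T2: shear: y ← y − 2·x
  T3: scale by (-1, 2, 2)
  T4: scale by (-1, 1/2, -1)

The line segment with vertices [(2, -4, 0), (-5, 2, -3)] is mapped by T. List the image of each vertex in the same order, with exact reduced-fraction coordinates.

T1 reflect across z = 0: (2, -4, 0) → (2, -4, 0); (-5, 2, -3) → (-5, 2, 3)
T2 shear: y ← y − 2·x: (2, -4, 0) → (2, -8, 0); (-5, 2, 3) → (-5, 12, 3)
T3 scale by (-1, 2, 2): (2, -8, 0) → (-2, -16, 0); (-5, 12, 3) → (5, 24, 6)
T4 scale by (-1, 1/2, -1): (-2, -16, 0) → (2, -8, 0); (5, 24, 6) → (-5, 12, -6)

image vertices: (2, -8, 0), (-5, 12, -6)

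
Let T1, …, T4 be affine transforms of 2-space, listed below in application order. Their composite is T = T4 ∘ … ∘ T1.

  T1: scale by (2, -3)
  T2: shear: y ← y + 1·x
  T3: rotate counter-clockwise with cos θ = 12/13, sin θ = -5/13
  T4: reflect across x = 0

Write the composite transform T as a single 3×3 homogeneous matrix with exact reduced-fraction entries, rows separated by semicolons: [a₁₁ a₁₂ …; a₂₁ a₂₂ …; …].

T1 = [2 0 0; 0 -3 0; 0 0 1]
T2·T1 = [2 0 0; 2 -3 0; 0 0 1]
T3·…·T1 = [34/13 -15/13 0; 14/13 -36/13 0; 0 0 1]
T4·…·T1 = [-34/13 15/13 0; 14/13 -36/13 0; 0 0 1]

T = [-34/13 15/13 0; 14/13 -36/13 0; 0 0 1]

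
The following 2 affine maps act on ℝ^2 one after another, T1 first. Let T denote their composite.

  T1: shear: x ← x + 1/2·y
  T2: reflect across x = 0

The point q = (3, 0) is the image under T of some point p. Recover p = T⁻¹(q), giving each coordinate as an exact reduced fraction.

p = (-3, 0)

T1 = [1 1/2 0; 0 1 0; 0 0 1]
T2·T1 = [-1 -1/2 0; 0 1 0; 0 0 1]
det M = -1; M⁻¹ = [-1 -1/2 0; 0 1 0; 0 0 1]
M⁻¹ · (3, 0)ᵀ = (-3, 0)ᵀ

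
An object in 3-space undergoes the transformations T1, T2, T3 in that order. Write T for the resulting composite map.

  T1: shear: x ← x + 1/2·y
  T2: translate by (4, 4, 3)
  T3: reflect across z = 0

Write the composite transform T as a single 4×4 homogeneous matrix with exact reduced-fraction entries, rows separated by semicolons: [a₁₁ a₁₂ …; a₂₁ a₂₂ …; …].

T1 = [1 1/2 0 0; 0 1 0 0; 0 0 1 0; 0 0 0 1]
T2·T1 = [1 1/2 0 4; 0 1 0 4; 0 0 1 3; 0 0 0 1]
T3·…·T1 = [1 1/2 0 4; 0 1 0 4; 0 0 -1 -3; 0 0 0 1]

T = [1 1/2 0 4; 0 1 0 4; 0 0 -1 -3; 0 0 0 1]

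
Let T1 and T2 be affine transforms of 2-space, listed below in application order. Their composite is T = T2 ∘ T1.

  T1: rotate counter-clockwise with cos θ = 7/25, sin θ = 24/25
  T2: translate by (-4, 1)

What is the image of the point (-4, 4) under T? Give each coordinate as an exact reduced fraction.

T(p) = (-224/25, -43/25)

T1 rotate counter-clockwise with cos θ = 7/25, sin θ = 24/25: (-4, 4) → (-124/25, -68/25)
T2 translate by (-4, 1): (-124/25, -68/25) → (-224/25, -43/25)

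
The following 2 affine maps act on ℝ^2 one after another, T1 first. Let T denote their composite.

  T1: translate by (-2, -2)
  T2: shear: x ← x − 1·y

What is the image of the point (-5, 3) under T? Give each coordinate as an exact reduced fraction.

T1 translate by (-2, -2): (-5, 3) → (-7, 1)
T2 shear: x ← x − 1·y: (-7, 1) → (-8, 1)

T(p) = (-8, 1)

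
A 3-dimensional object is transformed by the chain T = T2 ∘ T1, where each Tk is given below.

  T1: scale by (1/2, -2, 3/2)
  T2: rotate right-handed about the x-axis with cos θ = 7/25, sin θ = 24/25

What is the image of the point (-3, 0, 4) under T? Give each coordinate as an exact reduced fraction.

T(p) = (-3/2, -144/25, 42/25)

T1 scale by (1/2, -2, 3/2): (-3, 0, 4) → (-3/2, 0, 6)
T2 rotate right-handed about the x-axis with cos θ = 7/25, sin θ = 24/25: (-3/2, 0, 6) → (-3/2, -144/25, 42/25)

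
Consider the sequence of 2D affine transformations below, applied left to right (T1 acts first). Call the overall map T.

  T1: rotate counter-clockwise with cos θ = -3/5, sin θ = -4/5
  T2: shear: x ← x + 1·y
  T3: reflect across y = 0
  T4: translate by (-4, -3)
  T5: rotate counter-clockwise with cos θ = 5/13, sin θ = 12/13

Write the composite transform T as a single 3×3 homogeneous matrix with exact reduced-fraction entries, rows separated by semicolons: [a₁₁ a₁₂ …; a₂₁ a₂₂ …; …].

T = [-83/65 -31/65 16/13; -64/65 27/65 -63/13; 0 0 1]

T1 = [-3/5 4/5 0; -4/5 -3/5 0; 0 0 1]
T2·T1 = [-7/5 1/5 0; -4/5 -3/5 0; 0 0 1]
T3·…·T1 = [-7/5 1/5 0; 4/5 3/5 0; 0 0 1]
T4·…·T1 = [-7/5 1/5 -4; 4/5 3/5 -3; 0 0 1]
T5·…·T1 = [-83/65 -31/65 16/13; -64/65 27/65 -63/13; 0 0 1]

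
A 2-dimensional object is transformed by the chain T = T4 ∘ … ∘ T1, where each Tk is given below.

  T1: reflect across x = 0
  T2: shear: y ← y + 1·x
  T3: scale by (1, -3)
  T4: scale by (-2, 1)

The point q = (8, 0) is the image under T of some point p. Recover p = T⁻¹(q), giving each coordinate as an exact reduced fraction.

p = (4, 4)

T1 = [-1 0 0; 0 1 0; 0 0 1]
T2·T1 = [-1 0 0; -1 1 0; 0 0 1]
T3·…·T1 = [-1 0 0; 3 -3 0; 0 0 1]
T4·…·T1 = [2 0 0; 3 -3 0; 0 0 1]
det M = -6; M⁻¹ = [1/2 0 0; 1/2 -1/3 0; 0 0 1]
M⁻¹ · (8, 0)ᵀ = (4, 4)ᵀ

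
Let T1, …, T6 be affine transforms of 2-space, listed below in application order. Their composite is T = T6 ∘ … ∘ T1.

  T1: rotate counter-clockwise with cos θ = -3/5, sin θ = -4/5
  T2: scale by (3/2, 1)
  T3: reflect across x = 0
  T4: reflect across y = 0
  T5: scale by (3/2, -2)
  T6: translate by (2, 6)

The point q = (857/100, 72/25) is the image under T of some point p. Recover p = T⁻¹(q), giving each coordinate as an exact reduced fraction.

p = (3, -7/5)

T1 = [-3/5 4/5 0; -4/5 -3/5 0; 0 0 1]
T2·T1 = [-9/10 6/5 0; -4/5 -3/5 0; 0 0 1]
T3·…·T1 = [9/10 -6/5 0; -4/5 -3/5 0; 0 0 1]
T4·…·T1 = [9/10 -6/5 0; 4/5 3/5 0; 0 0 1]
T5·…·T1 = [27/20 -9/5 0; -8/5 -6/5 0; 0 0 1]
T6·…·T1 = [27/20 -9/5 2; -8/5 -6/5 6; 0 0 1]
det M = -9/2; M⁻¹ = [4/15 -2/5 28/15; -16/45 -3/10 113/45; 0 0 1]
M⁻¹ · (857/100, 72/25)ᵀ = (3, -7/5)ᵀ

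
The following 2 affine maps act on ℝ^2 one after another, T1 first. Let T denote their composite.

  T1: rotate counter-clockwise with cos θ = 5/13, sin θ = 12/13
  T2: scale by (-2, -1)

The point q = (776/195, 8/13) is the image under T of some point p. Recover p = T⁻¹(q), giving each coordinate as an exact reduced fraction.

T1 = [5/13 -12/13 0; 12/13 5/13 0; 0 0 1]
T2·T1 = [-10/13 24/13 0; -12/13 -5/13 0; 0 0 1]
det M = 2; M⁻¹ = [-5/26 -12/13 0; 6/13 -5/13 0; 0 0 1]
M⁻¹ · (776/195, 8/13)ᵀ = (-4/3, 8/5)ᵀ

p = (-4/3, 8/5)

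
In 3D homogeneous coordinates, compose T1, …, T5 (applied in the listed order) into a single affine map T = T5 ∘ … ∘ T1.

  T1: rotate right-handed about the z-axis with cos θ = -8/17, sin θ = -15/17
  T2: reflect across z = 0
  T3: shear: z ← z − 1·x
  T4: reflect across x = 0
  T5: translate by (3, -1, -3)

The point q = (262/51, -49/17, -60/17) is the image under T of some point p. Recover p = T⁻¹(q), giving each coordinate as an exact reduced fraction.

p = (8/3, -1, 8/3)

T1 = [-8/17 15/17 0 0; -15/17 -8/17 0 0; 0 0 1 0; 0 0 0 1]
T2·T1 = [-8/17 15/17 0 0; -15/17 -8/17 0 0; 0 0 -1 0; 0 0 0 1]
T3·…·T1 = [-8/17 15/17 0 0; -15/17 -8/17 0 0; 8/17 -15/17 -1 0; 0 0 0 1]
T4·…·T1 = [8/17 -15/17 0 0; -15/17 -8/17 0 0; 8/17 -15/17 -1 0; 0 0 0 1]
T5·…·T1 = [8/17 -15/17 0 3; -15/17 -8/17 0 -1; 8/17 -15/17 -1 -3; 0 0 0 1]
det M = 1; M⁻¹ = [8/17 -15/17 0 -39/17; -15/17 -8/17 0 37/17; 1 0 -1 -6; 0 0 0 1]
M⁻¹ · (262/51, -49/17, -60/17)ᵀ = (8/3, -1, 8/3)ᵀ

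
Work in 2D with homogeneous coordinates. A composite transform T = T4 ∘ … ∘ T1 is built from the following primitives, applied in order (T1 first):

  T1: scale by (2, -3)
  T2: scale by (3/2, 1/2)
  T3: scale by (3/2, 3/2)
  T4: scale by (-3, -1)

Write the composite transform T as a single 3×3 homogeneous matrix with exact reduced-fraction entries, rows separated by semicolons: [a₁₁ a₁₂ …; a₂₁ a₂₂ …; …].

T1 = [2 0 0; 0 -3 0; 0 0 1]
T2·T1 = [3 0 0; 0 -3/2 0; 0 0 1]
T3·…·T1 = [9/2 0 0; 0 -9/4 0; 0 0 1]
T4·…·T1 = [-27/2 0 0; 0 9/4 0; 0 0 1]

T = [-27/2 0 0; 0 9/4 0; 0 0 1]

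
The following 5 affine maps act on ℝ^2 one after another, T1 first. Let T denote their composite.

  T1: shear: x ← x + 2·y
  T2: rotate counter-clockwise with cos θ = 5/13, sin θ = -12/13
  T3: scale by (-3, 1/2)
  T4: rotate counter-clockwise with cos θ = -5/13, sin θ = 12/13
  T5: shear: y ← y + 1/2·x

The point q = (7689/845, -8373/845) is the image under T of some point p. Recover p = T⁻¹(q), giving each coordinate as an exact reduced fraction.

T1 = [1 2 0; 0 1 0; 0 0 1]
T2·T1 = [5/13 22/13 0; -12/13 -19/13 0; 0 0 1]
T3·…·T1 = [-15/13 -66/13 0; -6/13 -19/26 0; 0 0 1]
T4·…·T1 = [147/169 444/169 0; -150/169 -1489/338 0; 0 0 1]
T5·…·T1 = [147/169 444/169 0; -153/338 -1045/338 0; 0 0 1]
det M = -3/2; M⁻¹ = [1045/507 296/169 0; -51/169 -98/169 0; 0 0 1]
M⁻¹ · (7689/845, -8373/845)ᵀ = (7/5, 3)ᵀ

p = (7/5, 3)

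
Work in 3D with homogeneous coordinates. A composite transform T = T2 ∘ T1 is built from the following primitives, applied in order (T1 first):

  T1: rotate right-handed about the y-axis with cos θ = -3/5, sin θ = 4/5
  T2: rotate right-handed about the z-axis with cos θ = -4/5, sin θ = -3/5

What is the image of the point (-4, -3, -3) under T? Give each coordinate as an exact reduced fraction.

T(p) = (-9/5, 12/5, 5)

T1 rotate right-handed about the y-axis with cos θ = -3/5, sin θ = 4/5: (-4, -3, -3) → (0, -3, 5)
T2 rotate right-handed about the z-axis with cos θ = -4/5, sin θ = -3/5: (0, -3, 5) → (-9/5, 12/5, 5)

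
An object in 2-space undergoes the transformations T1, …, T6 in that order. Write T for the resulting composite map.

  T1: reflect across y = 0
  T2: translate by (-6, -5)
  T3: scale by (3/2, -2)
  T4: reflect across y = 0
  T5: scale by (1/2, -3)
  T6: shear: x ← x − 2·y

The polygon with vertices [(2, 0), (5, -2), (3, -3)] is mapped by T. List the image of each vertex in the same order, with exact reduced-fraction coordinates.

image vertices: (-63, 30), (-147/4, 18), (-105/4, 12)

T1 reflect across y = 0: (2, 0) → (2, 0); (5, -2) → (5, 2); (3, -3) → (3, 3)
T2 translate by (-6, -5): (2, 0) → (-4, -5); (5, 2) → (-1, -3); (3, 3) → (-3, -2)
T3 scale by (3/2, -2): (-4, -5) → (-6, 10); (-1, -3) → (-3/2, 6); (-3, -2) → (-9/2, 4)
T4 reflect across y = 0: (-6, 10) → (-6, -10); (-3/2, 6) → (-3/2, -6); (-9/2, 4) → (-9/2, -4)
T5 scale by (1/2, -3): (-6, -10) → (-3, 30); (-3/2, -6) → (-3/4, 18); (-9/2, -4) → (-9/4, 12)
T6 shear: x ← x − 2·y: (-3, 30) → (-63, 30); (-3/4, 18) → (-147/4, 18); (-9/4, 12) → (-105/4, 12)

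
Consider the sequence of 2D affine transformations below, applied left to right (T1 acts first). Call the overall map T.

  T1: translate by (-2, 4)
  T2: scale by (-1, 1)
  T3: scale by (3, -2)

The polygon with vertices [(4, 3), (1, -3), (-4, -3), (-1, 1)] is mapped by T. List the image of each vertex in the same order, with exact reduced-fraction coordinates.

image vertices: (-6, -14), (3, -2), (18, -2), (9, -10)

T1 translate by (-2, 4): (4, 3) → (2, 7); (1, -3) → (-1, 1); (-4, -3) → (-6, 1); (-1, 1) → (-3, 5)
T2 scale by (-1, 1): (2, 7) → (-2, 7); (-1, 1) → (1, 1); (-6, 1) → (6, 1); (-3, 5) → (3, 5)
T3 scale by (3, -2): (-2, 7) → (-6, -14); (1, 1) → (3, -2); (6, 1) → (18, -2); (3, 5) → (9, -10)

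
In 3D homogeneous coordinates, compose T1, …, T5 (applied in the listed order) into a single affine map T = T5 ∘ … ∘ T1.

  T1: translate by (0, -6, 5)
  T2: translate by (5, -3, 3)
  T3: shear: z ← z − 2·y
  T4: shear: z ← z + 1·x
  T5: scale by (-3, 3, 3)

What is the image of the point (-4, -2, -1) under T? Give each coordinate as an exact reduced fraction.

T(p) = (-3, -33, 90)

T1 translate by (0, -6, 5): (-4, -2, -1) → (-4, -8, 4)
T2 translate by (5, -3, 3): (-4, -8, 4) → (1, -11, 7)
T3 shear: z ← z − 2·y: (1, -11, 7) → (1, -11, 29)
T4 shear: z ← z + 1·x: (1, -11, 29) → (1, -11, 30)
T5 scale by (-3, 3, 3): (1, -11, 30) → (-3, -33, 90)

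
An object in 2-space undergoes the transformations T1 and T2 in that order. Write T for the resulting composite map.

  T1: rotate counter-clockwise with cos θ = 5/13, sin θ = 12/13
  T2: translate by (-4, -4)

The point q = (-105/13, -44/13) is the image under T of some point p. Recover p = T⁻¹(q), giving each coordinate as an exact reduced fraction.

T1 = [5/13 -12/13 0; 12/13 5/13 0; 0 0 1]
T2·T1 = [5/13 -12/13 -4; 12/13 5/13 -4; 0 0 1]
det M = 1; M⁻¹ = [5/13 12/13 68/13; -12/13 5/13 -28/13; 0 0 1]
M⁻¹ · (-105/13, -44/13)ᵀ = (-1, 4)ᵀ

p = (-1, 4)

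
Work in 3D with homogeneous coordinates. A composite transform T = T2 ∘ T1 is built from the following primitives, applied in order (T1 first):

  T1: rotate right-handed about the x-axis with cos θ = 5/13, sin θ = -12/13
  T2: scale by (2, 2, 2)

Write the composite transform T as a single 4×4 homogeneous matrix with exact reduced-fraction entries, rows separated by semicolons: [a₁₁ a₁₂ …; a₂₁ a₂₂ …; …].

T1 = [1 0 0 0; 0 5/13 12/13 0; 0 -12/13 5/13 0; 0 0 0 1]
T2·T1 = [2 0 0 0; 0 10/13 24/13 0; 0 -24/13 10/13 0; 0 0 0 1]

T = [2 0 0 0; 0 10/13 24/13 0; 0 -24/13 10/13 0; 0 0 0 1]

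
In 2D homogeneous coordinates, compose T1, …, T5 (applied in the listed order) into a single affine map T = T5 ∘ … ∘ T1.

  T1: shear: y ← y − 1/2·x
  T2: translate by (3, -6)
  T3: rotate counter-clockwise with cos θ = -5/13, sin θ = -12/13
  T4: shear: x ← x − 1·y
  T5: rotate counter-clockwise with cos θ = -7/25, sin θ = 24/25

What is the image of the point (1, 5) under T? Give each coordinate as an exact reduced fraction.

T1 shear: y ← y − 1/2·x: (1, 5) → (1, 9/2)
T2 translate by (3, -6): (1, 9/2) → (4, -3/2)
T3 rotate counter-clockwise with cos θ = -5/13, sin θ = -12/13: (4, -3/2) → (-38/13, -81/26)
T4 shear: x ← x − 1·y: (-38/13, -81/26) → (5/26, -81/26)
T5 rotate counter-clockwise with cos θ = -7/25, sin θ = 24/25: (5/26, -81/26) → (1909/650, 687/650)

T(p) = (1909/650, 687/650)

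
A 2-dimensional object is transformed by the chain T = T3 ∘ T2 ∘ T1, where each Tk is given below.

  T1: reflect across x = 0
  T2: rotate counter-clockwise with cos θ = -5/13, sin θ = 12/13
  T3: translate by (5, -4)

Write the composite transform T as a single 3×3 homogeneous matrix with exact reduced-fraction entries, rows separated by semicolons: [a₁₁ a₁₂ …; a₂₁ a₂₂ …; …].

T1 = [-1 0 0; 0 1 0; 0 0 1]
T2·T1 = [5/13 -12/13 0; -12/13 -5/13 0; 0 0 1]
T3·…·T1 = [5/13 -12/13 5; -12/13 -5/13 -4; 0 0 1]

T = [5/13 -12/13 5; -12/13 -5/13 -4; 0 0 1]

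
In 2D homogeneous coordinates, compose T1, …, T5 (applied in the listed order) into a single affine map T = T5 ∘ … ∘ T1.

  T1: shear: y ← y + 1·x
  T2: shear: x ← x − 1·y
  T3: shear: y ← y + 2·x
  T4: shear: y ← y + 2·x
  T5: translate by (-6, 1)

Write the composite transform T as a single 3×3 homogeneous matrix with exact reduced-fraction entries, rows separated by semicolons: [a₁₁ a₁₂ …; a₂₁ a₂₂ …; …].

T1 = [1 0 0; 1 1 0; 0 0 1]
T2·T1 = [0 -1 0; 1 1 0; 0 0 1]
T3·…·T1 = [0 -1 0; 1 -1 0; 0 0 1]
T4·…·T1 = [0 -1 0; 1 -3 0; 0 0 1]
T5·…·T1 = [0 -1 -6; 1 -3 1; 0 0 1]

T = [0 -1 -6; 1 -3 1; 0 0 1]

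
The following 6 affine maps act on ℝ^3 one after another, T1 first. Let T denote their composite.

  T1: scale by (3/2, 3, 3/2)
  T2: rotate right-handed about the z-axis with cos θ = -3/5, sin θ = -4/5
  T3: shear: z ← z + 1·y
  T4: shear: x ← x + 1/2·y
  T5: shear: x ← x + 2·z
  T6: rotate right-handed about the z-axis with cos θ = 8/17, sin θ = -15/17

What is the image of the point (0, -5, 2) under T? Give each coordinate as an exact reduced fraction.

T(p) = (267/17, -351/34, 12)

T1 scale by (3/2, 3, 3/2): (0, -5, 2) → (0, -15, 3)
T2 rotate right-handed about the z-axis with cos θ = -3/5, sin θ = -4/5: (0, -15, 3) → (-12, 9, 3)
T3 shear: z ← z + 1·y: (-12, 9, 3) → (-12, 9, 12)
T4 shear: x ← x + 1/2·y: (-12, 9, 12) → (-15/2, 9, 12)
T5 shear: x ← x + 2·z: (-15/2, 9, 12) → (33/2, 9, 12)
T6 rotate right-handed about the z-axis with cos θ = 8/17, sin θ = -15/17: (33/2, 9, 12) → (267/17, -351/34, 12)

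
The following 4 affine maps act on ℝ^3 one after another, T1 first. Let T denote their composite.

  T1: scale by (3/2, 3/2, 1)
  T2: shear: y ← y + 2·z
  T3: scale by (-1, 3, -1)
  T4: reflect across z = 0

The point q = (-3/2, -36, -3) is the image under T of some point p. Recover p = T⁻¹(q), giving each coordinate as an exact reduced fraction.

p = (1, -4, -3)

T1 = [3/2 0 0 0; 0 3/2 0 0; 0 0 1 0; 0 0 0 1]
T2·T1 = [3/2 0 0 0; 0 3/2 2 0; 0 0 1 0; 0 0 0 1]
T3·…·T1 = [-3/2 0 0 0; 0 9/2 6 0; 0 0 -1 0; 0 0 0 1]
T4·…·T1 = [-3/2 0 0 0; 0 9/2 6 0; 0 0 1 0; 0 0 0 1]
det M = -27/4; M⁻¹ = [-2/3 0 0 0; 0 2/9 -4/3 0; 0 0 1 0; 0 0 0 1]
M⁻¹ · (-3/2, -36, -3)ᵀ = (1, -4, -3)ᵀ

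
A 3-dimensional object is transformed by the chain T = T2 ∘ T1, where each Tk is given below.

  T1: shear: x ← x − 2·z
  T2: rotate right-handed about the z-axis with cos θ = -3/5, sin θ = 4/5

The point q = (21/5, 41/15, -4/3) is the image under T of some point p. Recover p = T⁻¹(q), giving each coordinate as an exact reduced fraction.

p = (-3, -5, -4/3)

T1 = [1 0 -2 0; 0 1 0 0; 0 0 1 0; 0 0 0 1]
T2·T1 = [-3/5 -4/5 6/5 0; 4/5 -3/5 -8/5 0; 0 0 1 0; 0 0 0 1]
det M = 1; M⁻¹ = [-3/5 4/5 2 0; -4/5 -3/5 0 0; 0 0 1 0; 0 0 0 1]
M⁻¹ · (21/5, 41/15, -4/3)ᵀ = (-3, -5, -4/3)ᵀ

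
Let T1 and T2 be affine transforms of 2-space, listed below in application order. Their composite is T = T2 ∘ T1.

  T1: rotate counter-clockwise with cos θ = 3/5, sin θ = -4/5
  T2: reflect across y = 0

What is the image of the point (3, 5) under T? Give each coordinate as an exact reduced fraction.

T1 rotate counter-clockwise with cos θ = 3/5, sin θ = -4/5: (3, 5) → (29/5, 3/5)
T2 reflect across y = 0: (29/5, 3/5) → (29/5, -3/5)

T(p) = (29/5, -3/5)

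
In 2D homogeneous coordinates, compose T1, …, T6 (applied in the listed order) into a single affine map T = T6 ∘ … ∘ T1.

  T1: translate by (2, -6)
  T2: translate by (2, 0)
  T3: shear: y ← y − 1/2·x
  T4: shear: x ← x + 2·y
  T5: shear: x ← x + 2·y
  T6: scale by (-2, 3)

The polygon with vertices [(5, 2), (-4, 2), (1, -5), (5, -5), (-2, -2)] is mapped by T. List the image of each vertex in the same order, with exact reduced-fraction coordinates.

T1 translate by (2, -6): (5, 2) → (7, -4); (-4, 2) → (-2, -4); (1, -5) → (3, -11); (5, -5) → (7, -11); (-2, -2) → (0, -8)
T2 translate by (2, 0): (7, -4) → (9, -4); (-2, -4) → (0, -4); (3, -11) → (5, -11); (7, -11) → (9, -11); (0, -8) → (2, -8)
T3 shear: y ← y − 1/2·x: (9, -4) → (9, -17/2); (0, -4) → (0, -4); (5, -11) → (5, -27/2); (9, -11) → (9, -31/2); (2, -8) → (2, -9)
T4 shear: x ← x + 2·y: (9, -17/2) → (-8, -17/2); (0, -4) → (-8, -4); (5, -27/2) → (-22, -27/2); (9, -31/2) → (-22, -31/2); (2, -9) → (-16, -9)
T5 shear: x ← x + 2·y: (-8, -17/2) → (-25, -17/2); (-8, -4) → (-16, -4); (-22, -27/2) → (-49, -27/2); (-22, -31/2) → (-53, -31/2); (-16, -9) → (-34, -9)
T6 scale by (-2, 3): (-25, -17/2) → (50, -51/2); (-16, -4) → (32, -12); (-49, -27/2) → (98, -81/2); (-53, -31/2) → (106, -93/2); (-34, -9) → (68, -27)

image vertices: (50, -51/2), (32, -12), (98, -81/2), (106, -93/2), (68, -27)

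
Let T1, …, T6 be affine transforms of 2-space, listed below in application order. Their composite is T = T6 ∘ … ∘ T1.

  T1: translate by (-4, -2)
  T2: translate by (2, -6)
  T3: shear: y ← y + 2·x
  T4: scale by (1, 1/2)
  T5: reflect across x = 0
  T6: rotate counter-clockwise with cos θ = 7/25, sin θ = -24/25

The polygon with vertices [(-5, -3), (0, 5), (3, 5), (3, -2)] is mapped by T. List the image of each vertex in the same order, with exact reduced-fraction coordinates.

image vertices: (-251/25, -511/50), (-14/5, -29/10), (-19/25, 41/50), (-103/25, -4/25)

T1 translate by (-4, -2): (-5, -3) → (-9, -5); (0, 5) → (-4, 3); (3, 5) → (-1, 3); (3, -2) → (-1, -4)
T2 translate by (2, -6): (-9, -5) → (-7, -11); (-4, 3) → (-2, -3); (-1, 3) → (1, -3); (-1, -4) → (1, -10)
T3 shear: y ← y + 2·x: (-7, -11) → (-7, -25); (-2, -3) → (-2, -7); (1, -3) → (1, -1); (1, -10) → (1, -8)
T4 scale by (1, 1/2): (-7, -25) → (-7, -25/2); (-2, -7) → (-2, -7/2); (1, -1) → (1, -1/2); (1, -8) → (1, -4)
T5 reflect across x = 0: (-7, -25/2) → (7, -25/2); (-2, -7/2) → (2, -7/2); (1, -1/2) → (-1, -1/2); (1, -4) → (-1, -4)
T6 rotate counter-clockwise with cos θ = 7/25, sin θ = -24/25: (7, -25/2) → (-251/25, -511/50); (2, -7/2) → (-14/5, -29/10); (-1, -1/2) → (-19/25, 41/50); (-1, -4) → (-103/25, -4/25)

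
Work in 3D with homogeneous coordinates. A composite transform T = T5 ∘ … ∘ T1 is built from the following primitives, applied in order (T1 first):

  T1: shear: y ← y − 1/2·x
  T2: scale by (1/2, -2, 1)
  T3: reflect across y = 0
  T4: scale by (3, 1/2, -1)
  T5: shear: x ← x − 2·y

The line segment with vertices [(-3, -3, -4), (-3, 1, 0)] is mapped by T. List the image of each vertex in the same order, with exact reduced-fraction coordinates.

T1 shear: y ← y − 1/2·x: (-3, -3, -4) → (-3, -3/2, -4); (-3, 1, 0) → (-3, 5/2, 0)
T2 scale by (1/2, -2, 1): (-3, -3/2, -4) → (-3/2, 3, -4); (-3, 5/2, 0) → (-3/2, -5, 0)
T3 reflect across y = 0: (-3/2, 3, -4) → (-3/2, -3, -4); (-3/2, -5, 0) → (-3/2, 5, 0)
T4 scale by (3, 1/2, -1): (-3/2, -3, -4) → (-9/2, -3/2, 4); (-3/2, 5, 0) → (-9/2, 5/2, 0)
T5 shear: x ← x − 2·y: (-9/2, -3/2, 4) → (-3/2, -3/2, 4); (-9/2, 5/2, 0) → (-19/2, 5/2, 0)

image vertices: (-3/2, -3/2, 4), (-19/2, 5/2, 0)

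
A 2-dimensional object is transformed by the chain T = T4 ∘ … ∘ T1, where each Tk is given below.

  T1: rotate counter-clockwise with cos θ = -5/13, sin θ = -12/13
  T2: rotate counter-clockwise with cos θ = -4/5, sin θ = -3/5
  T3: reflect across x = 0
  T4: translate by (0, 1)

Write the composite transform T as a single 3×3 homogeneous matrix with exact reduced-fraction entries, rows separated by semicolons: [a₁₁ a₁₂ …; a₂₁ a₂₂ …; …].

T1 = [-5/13 12/13 0; -12/13 -5/13 0; 0 0 1]
T2·T1 = [-16/65 -63/65 0; 63/65 -16/65 0; 0 0 1]
T3·…·T1 = [16/65 63/65 0; 63/65 -16/65 0; 0 0 1]
T4·…·T1 = [16/65 63/65 0; 63/65 -16/65 1; 0 0 1]

T = [16/65 63/65 0; 63/65 -16/65 1; 0 0 1]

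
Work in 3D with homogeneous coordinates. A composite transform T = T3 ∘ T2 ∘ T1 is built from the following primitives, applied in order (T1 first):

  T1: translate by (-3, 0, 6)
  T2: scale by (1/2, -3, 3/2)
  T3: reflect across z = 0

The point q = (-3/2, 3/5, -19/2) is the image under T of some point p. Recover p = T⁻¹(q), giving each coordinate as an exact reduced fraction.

T1 = [1 0 0 -3; 0 1 0 0; 0 0 1 6; 0 0 0 1]
T2·T1 = [1/2 0 0 -3/2; 0 -3 0 0; 0 0 3/2 9; 0 0 0 1]
T3·…·T1 = [1/2 0 0 -3/2; 0 -3 0 0; 0 0 -3/2 -9; 0 0 0 1]
det M = 9/4; M⁻¹ = [2 0 0 3; 0 -1/3 0 0; 0 0 -2/3 -6; 0 0 0 1]
M⁻¹ · (-3/2, 3/5, -19/2)ᵀ = (0, -1/5, 1/3)ᵀ

p = (0, -1/5, 1/3)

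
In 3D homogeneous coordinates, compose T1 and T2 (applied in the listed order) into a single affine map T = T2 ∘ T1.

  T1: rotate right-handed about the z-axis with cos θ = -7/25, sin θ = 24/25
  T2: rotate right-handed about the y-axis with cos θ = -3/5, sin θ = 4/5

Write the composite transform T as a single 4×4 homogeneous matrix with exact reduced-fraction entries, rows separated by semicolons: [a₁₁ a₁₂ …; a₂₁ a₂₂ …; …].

T = [21/125 72/125 4/5 0; 24/25 -7/25 0 0; 28/125 96/125 -3/5 0; 0 0 0 1]

T1 = [-7/25 -24/25 0 0; 24/25 -7/25 0 0; 0 0 1 0; 0 0 0 1]
T2·T1 = [21/125 72/125 4/5 0; 24/25 -7/25 0 0; 28/125 96/125 -3/5 0; 0 0 0 1]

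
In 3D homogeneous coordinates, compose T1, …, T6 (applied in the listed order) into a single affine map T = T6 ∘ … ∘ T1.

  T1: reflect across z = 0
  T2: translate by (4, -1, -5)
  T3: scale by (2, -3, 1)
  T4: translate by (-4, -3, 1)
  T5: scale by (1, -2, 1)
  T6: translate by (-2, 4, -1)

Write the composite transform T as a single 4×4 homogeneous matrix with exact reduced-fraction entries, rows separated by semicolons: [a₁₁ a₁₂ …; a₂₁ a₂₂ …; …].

T1 = [1 0 0 0; 0 1 0 0; 0 0 -1 0; 0 0 0 1]
T2·T1 = [1 0 0 4; 0 1 0 -1; 0 0 -1 -5; 0 0 0 1]
T3·…·T1 = [2 0 0 8; 0 -3 0 3; 0 0 -1 -5; 0 0 0 1]
T4·…·T1 = [2 0 0 4; 0 -3 0 0; 0 0 -1 -4; 0 0 0 1]
T5·…·T1 = [2 0 0 4; 0 6 0 0; 0 0 -1 -4; 0 0 0 1]
T6·…·T1 = [2 0 0 2; 0 6 0 4; 0 0 -1 -5; 0 0 0 1]

T = [2 0 0 2; 0 6 0 4; 0 0 -1 -5; 0 0 0 1]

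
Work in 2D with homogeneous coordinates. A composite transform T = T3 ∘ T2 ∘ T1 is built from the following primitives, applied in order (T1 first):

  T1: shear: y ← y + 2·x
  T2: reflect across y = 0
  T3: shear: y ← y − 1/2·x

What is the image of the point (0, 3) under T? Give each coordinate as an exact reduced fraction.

T(p) = (0, -3)

T1 shear: y ← y + 2·x: (0, 3) → (0, 3)
T2 reflect across y = 0: (0, 3) → (0, -3)
T3 shear: y ← y − 1/2·x: (0, -3) → (0, -3)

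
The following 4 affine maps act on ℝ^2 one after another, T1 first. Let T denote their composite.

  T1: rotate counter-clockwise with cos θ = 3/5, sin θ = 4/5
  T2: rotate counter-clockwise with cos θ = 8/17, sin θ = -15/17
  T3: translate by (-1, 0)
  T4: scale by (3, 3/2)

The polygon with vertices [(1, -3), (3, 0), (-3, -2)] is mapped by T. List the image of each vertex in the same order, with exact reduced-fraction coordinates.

image vertices: (-24/17, -159/34), (501/85, -117/170), (-1089/85, -387/170)

T1 rotate counter-clockwise with cos θ = 3/5, sin θ = 4/5: (1, -3) → (3, -1); (3, 0) → (9/5, 12/5); (-3, -2) → (-1/5, -18/5)
T2 rotate counter-clockwise with cos θ = 8/17, sin θ = -15/17: (3, -1) → (9/17, -53/17); (9/5, 12/5) → (252/85, -39/85); (-1/5, -18/5) → (-278/85, -129/85)
T3 translate by (-1, 0): (9/17, -53/17) → (-8/17, -53/17); (252/85, -39/85) → (167/85, -39/85); (-278/85, -129/85) → (-363/85, -129/85)
T4 scale by (3, 3/2): (-8/17, -53/17) → (-24/17, -159/34); (167/85, -39/85) → (501/85, -117/170); (-363/85, -129/85) → (-1089/85, -387/170)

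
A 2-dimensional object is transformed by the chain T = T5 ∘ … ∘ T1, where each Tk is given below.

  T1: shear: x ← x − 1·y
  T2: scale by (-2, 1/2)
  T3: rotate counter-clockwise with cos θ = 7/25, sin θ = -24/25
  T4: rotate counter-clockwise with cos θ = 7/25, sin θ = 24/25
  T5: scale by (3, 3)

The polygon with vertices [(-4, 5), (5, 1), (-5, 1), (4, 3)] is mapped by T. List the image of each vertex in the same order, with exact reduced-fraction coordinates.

image vertices: (54, 15/2), (-24, 3/2), (36, 3/2), (-6, 9/2)

T1 shear: x ← x − 1·y: (-4, 5) → (-9, 5); (5, 1) → (4, 1); (-5, 1) → (-6, 1); (4, 3) → (1, 3)
T2 scale by (-2, 1/2): (-9, 5) → (18, 5/2); (4, 1) → (-8, 1/2); (-6, 1) → (12, 1/2); (1, 3) → (-2, 3/2)
T3 rotate counter-clockwise with cos θ = 7/25, sin θ = -24/25: (18, 5/2) → (186/25, -829/50); (-8, 1/2) → (-44/25, 391/50); (12, 1/2) → (96/25, -569/50); (-2, 3/2) → (22/25, 117/50)
T4 rotate counter-clockwise with cos θ = 7/25, sin θ = 24/25: (186/25, -829/50) → (18, 5/2); (-44/25, 391/50) → (-8, 1/2); (96/25, -569/50) → (12, 1/2); (22/25, 117/50) → (-2, 3/2)
T5 scale by (3, 3): (18, 5/2) → (54, 15/2); (-8, 1/2) → (-24, 3/2); (12, 1/2) → (36, 3/2); (-2, 3/2) → (-6, 9/2)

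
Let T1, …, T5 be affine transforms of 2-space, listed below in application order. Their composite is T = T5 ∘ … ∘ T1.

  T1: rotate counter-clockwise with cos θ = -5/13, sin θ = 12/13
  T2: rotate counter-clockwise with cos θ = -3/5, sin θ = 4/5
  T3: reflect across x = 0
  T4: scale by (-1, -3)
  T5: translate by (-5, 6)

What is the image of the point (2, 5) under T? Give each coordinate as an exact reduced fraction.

T1 rotate counter-clockwise with cos θ = -5/13, sin θ = 12/13: (2, 5) → (-70/13, -1/13)
T2 rotate counter-clockwise with cos θ = -3/5, sin θ = 4/5: (-70/13, -1/13) → (214/65, -277/65)
T3 reflect across x = 0: (214/65, -277/65) → (-214/65, -277/65)
T4 scale by (-1, -3): (-214/65, -277/65) → (214/65, 831/65)
T5 translate by (-5, 6): (214/65, 831/65) → (-111/65, 1221/65)

T(p) = (-111/65, 1221/65)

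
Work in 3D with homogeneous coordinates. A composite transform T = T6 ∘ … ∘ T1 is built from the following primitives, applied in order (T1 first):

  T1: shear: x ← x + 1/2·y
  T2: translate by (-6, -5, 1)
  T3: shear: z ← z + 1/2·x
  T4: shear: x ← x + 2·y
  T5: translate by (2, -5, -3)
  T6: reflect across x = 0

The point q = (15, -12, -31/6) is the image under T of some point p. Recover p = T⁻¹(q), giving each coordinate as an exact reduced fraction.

T1 = [1 1/2 0 0; 0 1 0 0; 0 0 1 0; 0 0 0 1]
T2·T1 = [1 1/2 0 -6; 0 1 0 -5; 0 0 1 1; 0 0 0 1]
T3·…·T1 = [1 1/2 0 -6; 0 1 0 -5; 1/2 1/4 1 -2; 0 0 0 1]
T4·…·T1 = [1 5/2 0 -16; 0 1 0 -5; 1/2 1/4 1 -2; 0 0 0 1]
T5·…·T1 = [1 5/2 0 -14; 0 1 0 -10; 1/2 1/4 1 -5; 0 0 0 1]
T6·…·T1 = [-1 -5/2 0 14; 0 1 0 -10; 1/2 1/4 1 -5; 0 0 0 1]
det M = -1; M⁻¹ = [-1 -5/2 0 -11; 0 1 0 10; 1/2 1 1 8; 0 0 0 1]
M⁻¹ · (15, -12, -31/6)ᵀ = (4, -2, -5/3)ᵀ

p = (4, -2, -5/3)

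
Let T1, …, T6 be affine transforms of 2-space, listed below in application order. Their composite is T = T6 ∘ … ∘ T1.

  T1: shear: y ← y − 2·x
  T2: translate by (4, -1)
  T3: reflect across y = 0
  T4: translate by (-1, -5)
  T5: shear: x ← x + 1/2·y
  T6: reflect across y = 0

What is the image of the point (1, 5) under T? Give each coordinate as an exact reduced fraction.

T1 shear: y ← y − 2·x: (1, 5) → (1, 3)
T2 translate by (4, -1): (1, 3) → (5, 2)
T3 reflect across y = 0: (5, 2) → (5, -2)
T4 translate by (-1, -5): (5, -2) → (4, -7)
T5 shear: x ← x + 1/2·y: (4, -7) → (1/2, -7)
T6 reflect across y = 0: (1/2, -7) → (1/2, 7)

T(p) = (1/2, 7)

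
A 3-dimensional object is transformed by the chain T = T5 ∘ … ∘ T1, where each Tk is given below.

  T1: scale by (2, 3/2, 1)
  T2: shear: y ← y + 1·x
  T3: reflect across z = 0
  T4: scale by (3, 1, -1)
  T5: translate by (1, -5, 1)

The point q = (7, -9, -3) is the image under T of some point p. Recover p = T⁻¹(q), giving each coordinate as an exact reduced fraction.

p = (1, -4, -4)

T1 = [2 0 0 0; 0 3/2 0 0; 0 0 1 0; 0 0 0 1]
T2·T1 = [2 0 0 0; 2 3/2 0 0; 0 0 1 0; 0 0 0 1]
T3·…·T1 = [2 0 0 0; 2 3/2 0 0; 0 0 -1 0; 0 0 0 1]
T4·…·T1 = [6 0 0 0; 2 3/2 0 0; 0 0 1 0; 0 0 0 1]
T5·…·T1 = [6 0 0 1; 2 3/2 0 -5; 0 0 1 1; 0 0 0 1]
det M = 9; M⁻¹ = [1/6 0 0 -1/6; -2/9 2/3 0 32/9; 0 0 1 -1; 0 0 0 1]
M⁻¹ · (7, -9, -3)ᵀ = (1, -4, -4)ᵀ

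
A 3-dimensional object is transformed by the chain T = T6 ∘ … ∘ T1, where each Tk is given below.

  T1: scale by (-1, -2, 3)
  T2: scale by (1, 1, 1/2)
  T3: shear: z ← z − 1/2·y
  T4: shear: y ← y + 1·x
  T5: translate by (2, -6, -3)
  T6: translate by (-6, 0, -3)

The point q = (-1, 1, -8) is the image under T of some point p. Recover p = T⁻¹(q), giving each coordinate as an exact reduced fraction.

T1 = [-1 0 0 0; 0 -2 0 0; 0 0 3 0; 0 0 0 1]
T2·T1 = [-1 0 0 0; 0 -2 0 0; 0 0 3/2 0; 0 0 0 1]
T3·…·T1 = [-1 0 0 0; 0 -2 0 0; 0 1 3/2 0; 0 0 0 1]
T4·…·T1 = [-1 0 0 0; -1 -2 0 0; 0 1 3/2 0; 0 0 0 1]
T5·…·T1 = [-1 0 0 2; -1 -2 0 -6; 0 1 3/2 -3; 0 0 0 1]
T6·…·T1 = [-1 0 0 -4; -1 -2 0 -6; 0 1 3/2 -6; 0 0 0 1]
det M = 3; M⁻¹ = [-1 0 0 -4; 1/2 -1/2 0 -1; -1/3 1/3 2/3 14/3; 0 0 0 1]
M⁻¹ · (-1, 1, -8)ᵀ = (-3, -2, 0)ᵀ

p = (-3, -2, 0)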